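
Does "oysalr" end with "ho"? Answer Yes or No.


Input string: 'oysalr'
Suffix to check: 'ho'
Last 2 characters of input: 'lr'
Match: False
Result: No


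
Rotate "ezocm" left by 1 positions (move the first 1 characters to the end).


Input: 'ezocm', shift = 1
Operation: split at index 1 and swap parts
Front part s[0:1] = 'e'
Back part s[1:] = 'zocm'
Rotated = back + front = 'zocm' + 'e'
Result: zocme


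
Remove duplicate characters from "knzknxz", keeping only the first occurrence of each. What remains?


Input: 'knzknxz'
Operation: keep first occurrence of each character
Scan: s[0]='k' new -> keep; s[1]='n' new -> keep; s[2]='z' new -> keep; s[3]='k' seen -> skip; s[4]='n' seen -> skip; s[5]='x' new -> keep; s[6]='z' seen -> skip
Result: knzx


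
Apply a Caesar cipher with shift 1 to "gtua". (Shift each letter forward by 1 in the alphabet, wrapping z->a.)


Input: 'gtua', shift = 1
Operation: for each letter, (position + 1) mod 26
Mapping: 'g'(6+1=7)->'h', 't'(19+1=20)->'u', 'u'(20+1=21)->'v', 'a'(0+1=1)->'b'
Result: huvb


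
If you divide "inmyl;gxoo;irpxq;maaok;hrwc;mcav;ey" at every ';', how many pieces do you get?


Input string: 'inmyl;gxoo;irpxq;maaok;hrwc;mcav;ey'
Delimiter: ';'
Split result: 'inmyl', 'gxoo', 'irpxq', 'maaok', 'hrwc', 'mcav', 'ey'
Number of parts: 7


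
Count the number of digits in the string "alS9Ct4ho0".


Input string: 'alS9Ct4ho0'
Operation: count digit characters (0-9)
Scan: 'a', 'l', 'S', '9'(digit), 'C', 't', '4'(digit), 'h', 'o', '0'(digit)
Digits found: 3
Result: 3


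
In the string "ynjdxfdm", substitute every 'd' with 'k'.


Input string: 'ynjdxfdm'
Operation: replace 'd' with 'k'
Positions of 'd': 3, 6
After replacement: ynjkxfkm


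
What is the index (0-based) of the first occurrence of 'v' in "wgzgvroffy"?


Input string: 'wgzgvroffy'
Target: 'v'
Scanning left to right: s[0]='w', s[1]='g', s[2]='z', s[3]='g', s[4]='v'
First match at index: 4


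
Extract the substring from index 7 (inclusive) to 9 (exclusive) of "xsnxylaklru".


Input string: 'xsnxylaklru'
Operation: slice [7:9]
Extract characters: s[7]='k', s[8]='l'
Result: kl


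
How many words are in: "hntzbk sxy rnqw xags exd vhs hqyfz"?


Input string: 'hntzbk sxy rnqw xags exd vhs hqyfz'
Operation: split by spaces
Words found: 'hntzbk', 'sxy', 'rnqw', 'xags', 'exd', 'vhs', 'hqyfz'
Word count: 7


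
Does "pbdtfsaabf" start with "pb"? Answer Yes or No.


Input string: 'pbdtfsaabf'
Prefix to check: 'pb'
First 2 characters of input: 'pb'
Match: True
Result: Yes


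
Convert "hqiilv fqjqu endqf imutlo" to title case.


Input string: 'hqiilv fqjqu endqf imutlo'
Operation: capitalize first letter of each word
Word transformations: 'hqiilv'->'Hqiilv', 'fqjqu'->'Fqjqu', 'endqf'->'Endqf', 'imutlo'->'Imutlo'
Result: Hqiilv Fqjqu Endqf Imutlo


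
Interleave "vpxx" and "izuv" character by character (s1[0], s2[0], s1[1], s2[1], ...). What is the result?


String 1: 'vpxx'
String 2: 'izuv'
Operation: alternate characters
Pairs: 'v'+'i', 'p'+'z', 'x'+'u', 'x'+'v'
Result: vipzxuxv


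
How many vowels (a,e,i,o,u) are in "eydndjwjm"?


Input string: 'eydndjwjm'
Operation: count vowels (a, e, i, o, u)
Scan: s[0]='e' (vowel), s[1]='y', s[2]='d', s[3]='n', s[4]='d', s[5]='j', s[6]='w', s[7]='j', s[8]='m'
Vowels found: 1
Result: 1


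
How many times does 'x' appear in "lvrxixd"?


Input string: 'lvrxixd'
Target character: 'x'
Scan each position: s[3]='x', s[5]='x'
Matches found at indices: 3, 5
Total: 2


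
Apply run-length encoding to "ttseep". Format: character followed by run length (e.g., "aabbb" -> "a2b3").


Input: 'ttseep'
Operation: identify consecutive runs
Runs: 'tt' -> t2, 's' -> s1, 'ee' -> e2, 'p' -> p1
Encoded: t2s1e2p1


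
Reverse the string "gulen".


Input string: 'gulen'
Operation: reverse character order
Original order: 'g' -> 'u' -> 'l' -> 'e' -> 'n'
Reversed order: 'n' -> 'e' -> 'l' -> 'u' -> 'g'
Result: nelug


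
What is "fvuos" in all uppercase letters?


Input string: 'fvuos'
Operation: convert each letter to uppercase
Mapping: 'f'->'F', 'v'->'V', 'u'->'U', 'o'->'O', 's'->'S'
Result: FVUOS


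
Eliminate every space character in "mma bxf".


Input string: 'mma bxf'
Operation: remove all spaces
Words: 'mma', 'bxf'
Join without spaces: mmabxf


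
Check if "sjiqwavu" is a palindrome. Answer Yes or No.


Input string: 'sjiqwavu'
Reversed: 'uvawqijs'
Compare pairs: s[0]='s' vs s[7]='u' (mismatch), s[1]='j' vs s[6]='v' (mismatch), s[2]='i' vs s[5]='a' (mismatch), s[3]='q' vs s[4]='w' (mismatch)
Palindrome: No


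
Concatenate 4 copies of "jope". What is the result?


Input string: 'jope'
Operation: repeat 4 times
Concatenation: 'jope' + 'jope' + 'jope' + 'jope'
Result: jopejopejopejope


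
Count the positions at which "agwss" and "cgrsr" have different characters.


String 1: 'agwss'
String 2: 'cgrsr'
Compare each position: pos 0: 'a'!='c', pos 1: 'g'=='g', pos 2: 'w'!='r', pos 3: 's'=='s', pos 4: 's'!='r'
Differing positions: 3
Hamming distance: 3


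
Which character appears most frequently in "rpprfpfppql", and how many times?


Input: 'rpprfpfppql'
Operation: tally each character
Counts: 'f':2, 'l':1, 'p':5, 'q':1, 'r':2
Maximum: 'p' appears 5 times


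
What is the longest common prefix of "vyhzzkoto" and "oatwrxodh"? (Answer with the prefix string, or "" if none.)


String 1: 'vyhzzkoto'
String 2: 'oatwrxodh'
Compare position by position:
pos 0: 'v' vs 'o' differ -> stop
Longest common prefix: "" (length 0)


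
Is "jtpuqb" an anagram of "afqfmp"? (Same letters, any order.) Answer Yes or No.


String 1: 'afqfmp' -> sorted: 'affmpq'
String 2: 'jtpuqb' -> sorted: 'bjpqtu'
Compare sorted forms: 'affmpq' != 'bjpqtu'
Anagram: No


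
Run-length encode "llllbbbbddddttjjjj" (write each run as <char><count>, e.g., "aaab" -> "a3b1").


Input: 'llllbbbbddddttjjjj'
Operation: identify consecutive runs
Runs: 'llll' -> l4, 'bbbb' -> b4, 'dddd' -> d4, 'tt' -> t2, 'jjjj' -> j4
Encoded: l4b4d4t2j4


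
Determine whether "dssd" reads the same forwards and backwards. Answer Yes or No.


Input string: 'dssd'
Reversed: 'dssd'
Compare pairs: s[0]='d' vs s[3]='d' (match), s[1]='s' vs s[2]='s' (match)
Palindrome: Yes


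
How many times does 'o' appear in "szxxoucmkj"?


Input string: 'szxxoucmkj'
Target character: 'o'
Scan each position: s[4]='o'
Matches found at indices: 4
Total: 1


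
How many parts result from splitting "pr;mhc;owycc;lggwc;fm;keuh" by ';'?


Input string: 'pr;mhc;owycc;lggwc;fm;keuh'
Delimiter: ';'
Split result: 'pr', 'mhc', 'owycc', 'lggwc', 'fm', 'keuh'
Number of parts: 6


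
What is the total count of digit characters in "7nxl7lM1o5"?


Input string: '7nxl7lM1o5'
Operation: count digit characters (0-9)
Scan: '7'(digit), 'n', 'x', 'l', '7'(digit), 'l', 'M', '1'(digit), 'o', '5'(digit)
Digits found: 4
Result: 4


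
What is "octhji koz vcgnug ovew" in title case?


Input string: 'octhji koz vcgnug ovew'
Operation: capitalize first letter of each word
Word transformations: 'octhji'->'Octhji', 'koz'->'Koz', 'vcgnug'->'Vcgnug', 'ovew'->'Ovew'
Result: Octhji Koz Vcgnug Ovew


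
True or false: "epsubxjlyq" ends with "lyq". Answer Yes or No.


Input string: 'epsubxjlyq'
Suffix to check: 'lyq'
Last 3 characters of input: 'lyq'
Match: True
Result: Yes


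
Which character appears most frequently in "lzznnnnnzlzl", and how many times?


Input: 'lzznnnnnzlzl'
Operation: tally each character
Counts: 'l':3, 'n':5, 'z':4
Maximum: 'n' appears 5 times


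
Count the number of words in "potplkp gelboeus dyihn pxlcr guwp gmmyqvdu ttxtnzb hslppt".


Input string: 'potplkp gelboeus dyihn pxlcr guwp gmmyqvdu ttxtnzb hslppt'
Operation: split by spaces
Words found: 'potplkp', 'gelboeus', 'dyihn', 'pxlcr', 'guwp', 'gmmyqvdu', 'ttxtnzb', 'hslppt'
Word count: 8


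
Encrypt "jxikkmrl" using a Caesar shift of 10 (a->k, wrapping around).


Input: 'jxikkmrl', shift = 10
Operation: for each letter, (position + 10) mod 26
Mapping: 'j'(9+10=19)->'t', 'x'(23+10=33, 33 mod 26=7)->'h', 'i'(8+10=18)->'s', 'k'(10+10=20)->'u', 'k'(10+10=20)->'u', 'm'(12+10=22)->'w', 'r'(17+10=27, 27 mod 26=1)->'b', 'l'(11+10=21)->'v'
Result: thsuuwbv


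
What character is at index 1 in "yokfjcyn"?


Input string: 'yokfjcyn'
Operation: get character at index 1
Index mapping: s[0]='y', s[1]='o'
Result: 'o'


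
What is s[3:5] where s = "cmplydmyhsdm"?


Input string: 'cmplydmyhsdm'
Operation: slice [3:5]
Extract characters: s[3]='l', s[4]='y'
Result: ly


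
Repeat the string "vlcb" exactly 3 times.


Input string: 'vlcb'
Operation: repeat 3 times
Concatenation: 'vlcb' + 'vlcb' + 'vlcb'
Result: vlcbvlcbvlcb


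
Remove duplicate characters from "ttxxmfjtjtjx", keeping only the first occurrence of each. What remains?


Input: 'ttxxmfjtjtjx'
Operation: keep first occurrence of each character
Scan: s[0]='t' new -> keep; s[1]='t' seen -> skip; s[2]='x' new -> keep; s[3]='x' seen -> skip; s[4]='m' new -> keep; s[5]='f' new -> keep; s[6]='j' new -> keep; s[7]='t' seen -> skip; s[8]='j' seen -> skip; s[9]='t' seen -> skip; s[10]='j' seen -> skip; s[11]='x' seen -> skip
Result: txmfj


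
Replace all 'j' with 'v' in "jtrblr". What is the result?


Input string: 'jtrblr'
Operation: replace 'j' with 'v'
Positions of 'j': 0
After replacement: vtrblr


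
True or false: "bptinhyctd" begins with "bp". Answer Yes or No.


Input string: 'bptinhyctd'
Prefix to check: 'bp'
First 2 characters of input: 'bp'
Match: True
Result: Yes


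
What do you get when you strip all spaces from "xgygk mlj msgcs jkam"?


Input string: 'xgygk mlj msgcs jkam'
Operation: remove all spaces
Words: 'xgygk', 'mlj', 'msgcs', 'jkam'
Join without spaces: xgygkmljmsgcsjkam


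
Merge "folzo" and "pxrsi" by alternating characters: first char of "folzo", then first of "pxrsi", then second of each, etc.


String 1: 'folzo'
String 2: 'pxrsi'
Operation: alternate characters
Pairs: 'f'+'p', 'o'+'x', 'l'+'r', 'z'+'s', 'o'+'i'
Result: fpoxlrzsoi


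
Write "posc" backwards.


Input string: 'posc'
Operation: reverse character order
Original order: 'p' -> 'o' -> 's' -> 'c'
Reversed order: 'c' -> 's' -> 'o' -> 'p'
Result: csop


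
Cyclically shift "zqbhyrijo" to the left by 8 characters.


Input: 'zqbhyrijo', shift = 8
Operation: split at index 8 and swap parts
Front part s[0:8] = 'zqbhyrij'
Back part s[8:] = 'o'
Rotated = back + front = 'o' + 'zqbhyrij'
Result: ozqbhyrij


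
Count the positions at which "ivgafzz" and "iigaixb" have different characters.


String 1: 'ivgafzz'
String 2: 'iigaixb'
Compare each position: pos 0: 'i'=='i', pos 1: 'v'!='i', pos 2: 'g'=='g', pos 3: 'a'=='a', pos 4: 'f'!='i', pos 5: 'z'!='x', pos 6: 'z'!='b'
Differing positions: 4
Hamming distance: 4


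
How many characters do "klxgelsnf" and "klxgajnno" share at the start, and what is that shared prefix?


String 1: 'klxgelsnf'
String 2: 'klxgajnno'
Compare position by position:
pos 0: 'k' vs 'k' match
pos 1: 'l' vs 'l' match
pos 2: 'x' vs 'x' match
pos 3: 'g' vs 'g' match
pos 4: 'e' vs 'a' differ -> stop
Longest common prefix: "klxg" (length 4)


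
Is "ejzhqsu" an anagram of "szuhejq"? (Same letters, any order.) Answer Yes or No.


String 1: 'szuhejq' -> sorted: 'ehjqsuz'
String 2: 'ejzhqsu' -> sorted: 'ehjqsuz'
Compare sorted forms: 'ehjqsuz' == 'ehjqsuz'
Anagram: Yes


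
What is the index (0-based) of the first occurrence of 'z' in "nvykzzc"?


Input string: 'nvykzzc'
Target: 'z'
Scanning left to right: s[0]='n', s[1]='v', s[2]='y', s[3]='k', s[4]='z'
First match at index: 4


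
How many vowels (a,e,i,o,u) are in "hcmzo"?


Input string: 'hcmzo'
Operation: count vowels (a, e, i, o, u)
Scan: s[0]='h', s[1]='c', s[2]='m', s[3]='z', s[4]='o' (vowel)
Vowels found: 1
Result: 1


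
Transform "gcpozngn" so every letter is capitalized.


Input string: 'gcpozngn'
Operation: convert each letter to uppercase
Mapping: 'g'->'G', 'c'->'C', 'p'->'P', 'o'->'O', 'z'->'Z', 'n'->'N', 'g'->'G', 'n'->'N'
Result: GCPOZNGN


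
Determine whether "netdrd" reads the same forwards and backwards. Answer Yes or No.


Input string: 'netdrd'
Reversed: 'drdten'
Compare pairs: s[0]='n' vs s[5]='d' (mismatch), s[1]='e' vs s[4]='r' (mismatch), s[2]='t' vs s[3]='d' (mismatch)
Palindrome: No


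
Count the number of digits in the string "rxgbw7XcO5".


Input string: 'rxgbw7XcO5'
Operation: count digit characters (0-9)
Scan: 'r', 'x', 'g', 'b', 'w', '7'(digit), 'X', 'c', 'O', '5'(digit)
Digits found: 2
Result: 2


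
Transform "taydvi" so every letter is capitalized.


Input string: 'taydvi'
Operation: convert each letter to uppercase
Mapping: 't'->'T', 'a'->'A', 'y'->'Y', 'd'->'D', 'v'->'V', 'i'->'I'
Result: TAYDVI


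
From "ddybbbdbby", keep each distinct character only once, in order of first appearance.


Input: 'ddybbbdbby'
Operation: keep first occurrence of each character
Scan: s[0]='d' new -> keep; s[1]='d' seen -> skip; s[2]='y' new -> keep; s[3]='b' new -> keep; s[4]='b' seen -> skip; s[5]='b' seen -> skip; s[6]='d' seen -> skip; s[7]='b' seen -> skip; s[8]='b' seen -> skip; s[9]='y' seen -> skip
Result: dyb


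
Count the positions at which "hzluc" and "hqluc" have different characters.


String 1: 'hzluc'
String 2: 'hqluc'
Compare each position: pos 0: 'h'=='h', pos 1: 'z'!='q', pos 2: 'l'=='l', pos 3: 'u'=='u', pos 4: 'c'=='c'
Differing positions: 1
Hamming distance: 1


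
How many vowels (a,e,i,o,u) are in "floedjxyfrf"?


Input string: 'floedjxyfrf'
Operation: count vowels (a, e, i, o, u)
Scan: s[0]='f', s[1]='l', s[2]='o' (vowel), s[3]='e' (vowel), s[4]='d', s[5]='j', s[6]='x', s[7]='y', s[8]='f', s[9]='r', s[10]='f'
Vowels found: 2
Result: 2


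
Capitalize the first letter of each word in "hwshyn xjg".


Input string: 'hwshyn xjg'
Operation: capitalize first letter of each word
Word transformations: 'hwshyn'->'Hwshyn', 'xjg'->'Xjg'
Result: Hwshyn Xjg


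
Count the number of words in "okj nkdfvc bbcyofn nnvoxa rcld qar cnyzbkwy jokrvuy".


Input string: 'okj nkdfvc bbcyofn nnvoxa rcld qar cnyzbkwy jokrvuy'
Operation: split by spaces
Words found: 'okj', 'nkdfvc', 'bbcyofn', 'nnvoxa', 'rcld', 'qar', 'cnyzbkwy', 'jokrvuy'
Word count: 8


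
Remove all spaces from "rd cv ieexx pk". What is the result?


Input string: 'rd cv ieexx pk'
Operation: remove all spaces
Words: 'rd', 'cv', 'ieexx', 'pk'
Join without spaces: rdcvieexxpk


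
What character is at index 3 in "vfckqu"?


Input string: 'vfckqu'
Operation: get character at index 3
Index mapping: s[0]='v', s[1]='f', s[2]='c', s[3]='k'
Result: 'k'


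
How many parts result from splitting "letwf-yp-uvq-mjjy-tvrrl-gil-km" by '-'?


Input string: 'letwf-yp-uvq-mjjy-tvrrl-gil-km'
Delimiter: '-'
Split result: 'letwf', 'yp', 'uvq', 'mjjy', 'tvrrl', 'gil', 'km'
Number of parts: 7


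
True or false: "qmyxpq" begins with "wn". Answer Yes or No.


Input string: 'qmyxpq'
Prefix to check: 'wn'
First 2 characters of input: 'qm'
Match: False
Result: No


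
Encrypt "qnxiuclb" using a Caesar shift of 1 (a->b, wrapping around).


Input: 'qnxiuclb', shift = 1
Operation: for each letter, (position + 1) mod 26
Mapping: 'q'(16+1=17)->'r', 'n'(13+1=14)->'o', 'x'(23+1=24)->'y', 'i'(8+1=9)->'j', 'u'(20+1=21)->'v', 'c'(2+1=3)->'d', 'l'(11+1=12)->'m', 'b'(1+1=2)->'c'
Result: royjvdmc


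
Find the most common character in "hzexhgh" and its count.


Input: 'hzexhgh'
Operation: tally each character
Counts: 'e':1, 'g':1, 'h':3, 'x':1, 'z':1
Maximum: 'h' appears 3 times


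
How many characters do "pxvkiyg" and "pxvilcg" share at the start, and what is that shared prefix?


String 1: 'pxvkiyg'
String 2: 'pxvilcg'
Compare position by position:
pos 0: 'p' vs 'p' match
pos 1: 'x' vs 'x' match
pos 2: 'v' vs 'v' match
pos 3: 'k' vs 'i' differ -> stop
Longest common prefix: "pxv" (length 3)


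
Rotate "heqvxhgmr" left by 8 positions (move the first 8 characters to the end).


Input: 'heqvxhgmr', shift = 8
Operation: split at index 8 and swap parts
Front part s[0:8] = 'heqvxhgm'
Back part s[8:] = 'r'
Rotated = back + front = 'r' + 'heqvxhgm'
Result: rheqvxhgm


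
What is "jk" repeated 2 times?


Input string: 'jk'
Operation: repeat 2 times
Concatenation: 'jk' + 'jk'
Result: jkjk


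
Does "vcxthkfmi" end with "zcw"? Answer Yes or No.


Input string: 'vcxthkfmi'
Suffix to check: 'zcw'
Last 3 characters of input: 'fmi'
Match: False
Result: No


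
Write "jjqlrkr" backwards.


Input string: 'jjqlrkr'
Operation: reverse character order
Original order: 'j' -> 'j' -> 'q' -> 'l' -> 'r' -> 'k' -> 'r'
Reversed order: 'r' -> 'k' -> 'r' -> 'l' -> 'q' -> 'j' -> 'j'
Result: rkrlqjj


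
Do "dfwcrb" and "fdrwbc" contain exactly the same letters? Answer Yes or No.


String 1: 'dfwcrb' -> sorted: 'bcdfrw'
String 2: 'fdrwbc' -> sorted: 'bcdfrw'
Compare sorted forms: 'bcdfrw' == 'bcdfrw'
Anagram: Yes


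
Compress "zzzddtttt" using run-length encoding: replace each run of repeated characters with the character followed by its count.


Input: 'zzzddtttt'
Operation: identify consecutive runs
Runs: 'zzz' -> z3, 'dd' -> d2, 'tttt' -> t4
Encoded: z3d2t4


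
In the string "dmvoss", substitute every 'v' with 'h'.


Input string: 'dmvoss'
Operation: replace 'v' with 'h'
Positions of 'v': 2
After replacement: dmhoss


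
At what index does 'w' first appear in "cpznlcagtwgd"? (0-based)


Input string: 'cpznlcagtwgd'
Target: 'w'
Scanning left to right: s[0]='c', s[1]='p', s[2]='z', s[3]='n', s[4]='l', s[5]='c', s[6]='a', s[7]='g', s[8]='t', s[9]='w'
First match at index: 9


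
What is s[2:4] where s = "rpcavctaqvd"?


Input string: 'rpcavctaqvd'
Operation: slice [2:4]
Extract characters: s[2]='c', s[3]='a'
Result: ca


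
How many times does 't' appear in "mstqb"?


Input string: 'mstqb'
Target character: 't'
Scan each position: s[2]='t'
Matches found at indices: 2
Total: 1


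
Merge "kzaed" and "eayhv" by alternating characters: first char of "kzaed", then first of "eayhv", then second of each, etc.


String 1: 'kzaed'
String 2: 'eayhv'
Operation: alternate characters
Pairs: 'k'+'e', 'z'+'a', 'a'+'y', 'e'+'h', 'd'+'v'
Result: kezaayehdv


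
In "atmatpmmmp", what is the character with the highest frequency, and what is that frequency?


Input: 'atmatpmmmp'
Operation: tally each character
Counts: 'a':2, 'm':4, 'p':2, 't':2
Maximum: 'm' appears 4 times


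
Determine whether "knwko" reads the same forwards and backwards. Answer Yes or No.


Input string: 'knwko'
Reversed: 'okwnk'
Compare pairs: s[0]='k' vs s[4]='o' (mismatch), s[1]='n' vs s[3]='k' (mismatch)
Palindrome: No


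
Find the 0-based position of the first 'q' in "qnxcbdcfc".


Input string: 'qnxcbdcfc'
Target: 'q'
Scanning left to right: s[0]='q'
First match at index: 0


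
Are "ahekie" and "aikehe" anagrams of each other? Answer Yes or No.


String 1: 'ahekie' -> sorted: 'aeehik'
String 2: 'aikehe' -> sorted: 'aeehik'
Compare sorted forms: 'aeehik' == 'aeehik'
Anagram: Yes


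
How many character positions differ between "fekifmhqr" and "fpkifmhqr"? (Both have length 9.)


String 1: 'fekifmhqr'
String 2: 'fpkifmhqr'
Compare each position: pos 0: 'f'=='f', pos 1: 'e'!='p', pos 2: 'k'=='k', pos 3: 'i'=='i', pos 4: 'f'=='f', pos 5: 'm'=='m', pos 6: 'h'=='h', pos 7: 'q'=='q', pos 8: 'r'=='r'
Differing positions: 1
Hamming distance: 1


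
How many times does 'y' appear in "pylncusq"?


Input string: 'pylncusq'
Target character: 'y'
Scan each position: s[1]='y'
Matches found at indices: 1
Total: 1


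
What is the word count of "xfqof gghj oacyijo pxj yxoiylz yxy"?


Input string: 'xfqof gghj oacyijo pxj yxoiylz yxy'
Operation: split by spaces
Words found: 'xfqof', 'gghj', 'oacyijo', 'pxj', 'yxoiylz', 'yxy'
Word count: 6


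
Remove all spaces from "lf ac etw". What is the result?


Input string: 'lf ac etw'
Operation: remove all spaces
Words: 'lf', 'ac', 'etw'
Join without spaces: lfacetw


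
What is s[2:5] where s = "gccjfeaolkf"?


Input string: 'gccjfeaolkf'
Operation: slice [2:5]
Extract characters: s[2]='c', s[3]='j', s[4]='f'
Result: cjf


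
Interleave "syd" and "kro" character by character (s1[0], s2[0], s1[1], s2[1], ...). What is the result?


String 1: 'syd'
String 2: 'kro'
Operation: alternate characters
Pairs: 's'+'k', 'y'+'r', 'd'+'o'
Result: skyrdo


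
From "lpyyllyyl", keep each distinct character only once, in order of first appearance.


Input: 'lpyyllyyl'
Operation: keep first occurrence of each character
Scan: s[0]='l' new -> keep; s[1]='p' new -> keep; s[2]='y' new -> keep; s[3]='y' seen -> skip; s[4]='l' seen -> skip; s[5]='l' seen -> skip; s[6]='y' seen -> skip; s[7]='y' seen -> skip; s[8]='l' seen -> skip
Result: lpy


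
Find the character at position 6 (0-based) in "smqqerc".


Input string: 'smqqerc'
Operation: get character at index 6
Index mapping: s[0]='s', s[1]='m', s[2]='q', s[3]='q', s[4]='e', s[5]='r', s[6]='c'
Result: 'c'


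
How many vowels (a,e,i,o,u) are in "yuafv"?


Input string: 'yuafv'
Operation: count vowels (a, e, i, o, u)
Scan: s[0]='y', s[1]='u' (vowel), s[2]='a' (vowel), s[3]='f', s[4]='v'
Vowels found: 2
Result: 2


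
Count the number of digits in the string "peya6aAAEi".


Input string: 'peya6aAAEi'
Operation: count digit characters (0-9)
Scan: 'p', 'e', 'y', 'a', '6'(digit), 'a', 'A', 'A', 'E', 'i'
Digits found: 1
Result: 1


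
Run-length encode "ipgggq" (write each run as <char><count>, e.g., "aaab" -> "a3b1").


Input: 'ipgggq'
Operation: identify consecutive runs
Runs: 'i' -> i1, 'p' -> p1, 'ggg' -> g3, 'q' -> q1
Encoded: i1p1g3q1


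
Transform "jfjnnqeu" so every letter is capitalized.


Input string: 'jfjnnqeu'
Operation: convert each letter to uppercase
Mapping: 'j'->'J', 'f'->'F', 'j'->'J', 'n'->'N', 'n'->'N', 'q'->'Q', 'e'->'E', 'u'->'U'
Result: JFJNNQEU


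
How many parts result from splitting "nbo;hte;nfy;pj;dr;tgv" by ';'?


Input string: 'nbo;hte;nfy;pj;dr;tgv'
Delimiter: ';'
Split result: 'nbo', 'hte', 'nfy', 'pj', 'dr', 'tgv'
Number of parts: 6


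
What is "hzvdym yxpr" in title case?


Input string: 'hzvdym yxpr'
Operation: capitalize first letter of each word
Word transformations: 'hzvdym'->'Hzvdym', 'yxpr'->'Yxpr'
Result: Hzvdym Yxpr


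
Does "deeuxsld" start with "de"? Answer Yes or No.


Input string: 'deeuxsld'
Prefix to check: 'de'
First 2 characters of input: 'de'
Match: True
Result: Yes


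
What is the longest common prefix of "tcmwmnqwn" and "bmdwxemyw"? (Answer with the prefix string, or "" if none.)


String 1: 'tcmwmnqwn'
String 2: 'bmdwxemyw'
Compare position by position:
pos 0: 't' vs 'b' differ -> stop
Longest common prefix: "" (length 0)


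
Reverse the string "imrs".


Input string: 'imrs'
Operation: reverse character order
Original order: 'i' -> 'm' -> 'r' -> 's'
Reversed order: 's' -> 'r' -> 'm' -> 'i'
Result: srmi


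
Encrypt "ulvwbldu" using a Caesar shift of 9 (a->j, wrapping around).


Input: 'ulvwbldu', shift = 9
Operation: for each letter, (position + 9) mod 26
Mapping: 'u'(20+9=29, 29 mod 26=3)->'d', 'l'(11+9=20)->'u', 'v'(21+9=30, 30 mod 26=4)->'e', 'w'(22+9=31, 31 mod 26=5)->'f', 'b'(1+9=10)->'k', 'l'(11+9=20)->'u', 'd'(3+9=12)->'m', 'u'(20+9=29, 29 mod 26=3)->'d'
Result: duefkumd


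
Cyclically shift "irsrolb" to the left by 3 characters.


Input: 'irsrolb', shift = 3
Operation: split at index 3 and swap parts
Front part s[0:3] = 'irs'
Back part s[3:] = 'rolb'
Rotated = back + front = 'rolb' + 'irs'
Result: rolbirs


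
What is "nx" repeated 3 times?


Input string: 'nx'
Operation: repeat 3 times
Concatenation: 'nx' + 'nx' + 'nx'
Result: nxnxnx


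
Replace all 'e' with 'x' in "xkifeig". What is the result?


Input string: 'xkifeig'
Operation: replace 'e' with 'x'
Positions of 'e': 4
After replacement: xkifxig


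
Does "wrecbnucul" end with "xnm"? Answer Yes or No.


Input string: 'wrecbnucul'
Suffix to check: 'xnm'
Last 3 characters of input: 'cul'
Match: False
Result: No


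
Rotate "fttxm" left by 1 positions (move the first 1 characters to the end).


Input: 'fttxm', shift = 1
Operation: split at index 1 and swap parts
Front part s[0:1] = 'f'
Back part s[1:] = 'ttxm'
Rotated = back + front = 'ttxm' + 'f'
Result: ttxmf


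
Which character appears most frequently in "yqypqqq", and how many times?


Input: 'yqypqqq'
Operation: tally each character
Counts: 'p':1, 'q':4, 'y':2
Maximum: 'q' appears 4 times


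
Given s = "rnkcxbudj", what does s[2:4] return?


Input string: 'rnkcxbudj'
Operation: slice [2:4]
Extract characters: s[2]='k', s[3]='c'
Result: kc


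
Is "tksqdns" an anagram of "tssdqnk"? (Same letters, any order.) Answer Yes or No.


String 1: 'tssdqnk' -> sorted: 'dknqsst'
String 2: 'tksqdns' -> sorted: 'dknqsst'
Compare sorted forms: 'dknqsst' == 'dknqsst'
Anagram: Yes


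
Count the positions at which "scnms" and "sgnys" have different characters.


String 1: 'scnms'
String 2: 'sgnys'
Compare each position: pos 0: 's'=='s', pos 1: 'c'!='g', pos 2: 'n'=='n', pos 3: 'm'!='y', pos 4: 's'=='s'
Differing positions: 2
Hamming distance: 2


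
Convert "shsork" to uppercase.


Input string: 'shsork'
Operation: convert each letter to uppercase
Mapping: 's'->'S', 'h'->'H', 's'->'S', 'o'->'O', 'r'->'R', 'k'->'K'
Result: SHSORK


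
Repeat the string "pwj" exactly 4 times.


Input string: 'pwj'
Operation: repeat 4 times
Concatenation: 'pwj' + 'pwj' + 'pwj' + 'pwj'
Result: pwjpwjpwjpwj


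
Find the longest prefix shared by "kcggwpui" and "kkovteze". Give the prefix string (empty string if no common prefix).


String 1: 'kcggwpui'
String 2: 'kkovteze'
Compare position by position:
pos 0: 'k' vs 'k' match
pos 1: 'c' vs 'k' differ -> stop
Longest common prefix: "k" (length 1)


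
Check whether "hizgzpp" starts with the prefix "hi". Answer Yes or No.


Input string: 'hizgzpp'
Prefix to check: 'hi'
First 2 characters of input: 'hi'
Match: True
Result: Yes


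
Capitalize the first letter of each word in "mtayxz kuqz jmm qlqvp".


Input string: 'mtayxz kuqz jmm qlqvp'
Operation: capitalize first letter of each word
Word transformations: 'mtayxz'->'Mtayxz', 'kuqz'->'Kuqz', 'jmm'->'Jmm', 'qlqvp'->'Qlqvp'
Result: Mtayxz Kuqz Jmm Qlqvp


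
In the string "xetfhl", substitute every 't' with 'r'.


Input string: 'xetfhl'
Operation: replace 't' with 'r'
Positions of 't': 2
After replacement: xerfhl


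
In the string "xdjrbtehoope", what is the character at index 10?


Input string: 'xdjrbtehoope'
Operation: get character at index 10
Index mapping: s[0]='x', s[1]='d', s[2]='j', s[3]='r', s[4]='b', s[5]='t', s[6]='e', s[7]='h', s[8]='o', s[9]='o', s[10]='p'
Result: 'p'


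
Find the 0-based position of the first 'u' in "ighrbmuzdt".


Input string: 'ighrbmuzdt'
Target: 'u'
Scanning left to right: s[0]='i', s[1]='g', s[2]='h', s[3]='r', s[4]='b', s[5]='m', s[6]='u'
First match at index: 6


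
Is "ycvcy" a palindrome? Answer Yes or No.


Input string: 'ycvcy'
Reversed: 'ycvcy'
Compare pairs: s[0]='y' vs s[4]='y' (match), s[1]='c' vs s[3]='c' (match)
Palindrome: Yes


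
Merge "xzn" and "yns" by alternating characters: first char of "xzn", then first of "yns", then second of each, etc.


String 1: 'xzn'
String 2: 'yns'
Operation: alternate characters
Pairs: 'x'+'y', 'z'+'n', 'n'+'s'
Result: xyznns


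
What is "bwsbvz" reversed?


Input string: 'bwsbvz'
Operation: reverse character order
Original order: 'b' -> 'w' -> 's' -> 'b' -> 'v' -> 'z'
Reversed order: 'z' -> 'v' -> 'b' -> 's' -> 'w' -> 'b'
Result: zvbswb


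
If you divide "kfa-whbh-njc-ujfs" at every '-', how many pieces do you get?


Input string: 'kfa-whbh-njc-ujfs'
Delimiter: '-'
Split result: 'kfa', 'whbh', 'njc', 'ujfs'
Number of parts: 4


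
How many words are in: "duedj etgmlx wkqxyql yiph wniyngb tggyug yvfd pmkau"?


Input string: 'duedj etgmlx wkqxyql yiph wniyngb tggyug yvfd pmkau'
Operation: split by spaces
Words found: 'duedj', 'etgmlx', 'wkqxyql', 'yiph', 'wniyngb', 'tggyug', 'yvfd', 'pmkau'
Word count: 8


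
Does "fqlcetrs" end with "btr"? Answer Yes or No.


Input string: 'fqlcetrs'
Suffix to check: 'btr'
Last 3 characters of input: 'trs'
Match: False
Result: No


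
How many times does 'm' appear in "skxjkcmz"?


Input string: 'skxjkcmz'
Target character: 'm'
Scan each position: s[6]='m'
Matches found at indices: 6
Total: 1


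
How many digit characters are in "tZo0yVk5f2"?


Input string: 'tZo0yVk5f2'
Operation: count digit characters (0-9)
Scan: 't', 'Z', 'o', '0'(digit), 'y', 'V', 'k', '5'(digit), 'f', '2'(digit)
Digits found: 3
Result: 3


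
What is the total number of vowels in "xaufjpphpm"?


Input string: 'xaufjpphpm'
Operation: count vowels (a, e, i, o, u)
Scan: s[0]='x', s[1]='a' (vowel), s[2]='u' (vowel), s[3]='f', s[4]='j', s[5]='p', s[6]='p', s[7]='h', s[8]='p', s[9]='m'
Vowels found: 2
Result: 2


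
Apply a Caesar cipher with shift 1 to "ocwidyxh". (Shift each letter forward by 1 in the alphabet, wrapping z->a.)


Input: 'ocwidyxh', shift = 1
Operation: for each letter, (position + 1) mod 26
Mapping: 'o'(14+1=15)->'p', 'c'(2+1=3)->'d', 'w'(22+1=23)->'x', 'i'(8+1=9)->'j', 'd'(3+1=4)->'e', 'y'(24+1=25)->'z', 'x'(23+1=24)->'y', 'h'(7+1=8)->'i'
Result: pdxjezyi


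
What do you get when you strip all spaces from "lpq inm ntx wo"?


Input string: 'lpq inm ntx wo'
Operation: remove all spaces
Words: 'lpq', 'inm', 'ntx', 'wo'
Join without spaces: lpqinmntxwo


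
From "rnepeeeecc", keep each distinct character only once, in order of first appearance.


Input: 'rnepeeeecc'
Operation: keep first occurrence of each character
Scan: s[0]='r' new -> keep; s[1]='n' new -> keep; s[2]='e' new -> keep; s[3]='p' new -> keep; s[4]='e' seen -> skip; s[5]='e' seen -> skip; s[6]='e' seen -> skip; s[7]='e' seen -> skip; s[8]='c' new -> keep; s[9]='c' seen -> skip
Result: rnepc


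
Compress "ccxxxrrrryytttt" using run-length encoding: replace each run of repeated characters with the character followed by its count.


Input: 'ccxxxrrrryytttt'
Operation: identify consecutive runs
Runs: 'cc' -> c2, 'xxx' -> x3, 'rrrr' -> r4, 'yy' -> y2, 'tttt' -> t4
Encoded: c2x3r4y2t4


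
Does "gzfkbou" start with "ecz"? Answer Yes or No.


Input string: 'gzfkbou'
Prefix to check: 'ecz'
First 3 characters of input: 'gzf'
Match: False
Result: No


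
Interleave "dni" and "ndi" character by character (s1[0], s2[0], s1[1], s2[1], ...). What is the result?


String 1: 'dni'
String 2: 'ndi'
Operation: alternate characters
Pairs: 'd'+'n', 'n'+'d', 'i'+'i'
Result: dnndii


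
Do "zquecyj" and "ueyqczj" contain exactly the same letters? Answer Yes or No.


String 1: 'zquecyj' -> sorted: 'cejquyz'
String 2: 'ueyqczj' -> sorted: 'cejquyz'
Compare sorted forms: 'cejquyz' == 'cejquyz'
Anagram: Yes


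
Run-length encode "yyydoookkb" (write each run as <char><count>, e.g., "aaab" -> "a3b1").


Input: 'yyydoookkb'
Operation: identify consecutive runs
Runs: 'yyy' -> y3, 'd' -> d1, 'ooo' -> o3, 'kk' -> k2, 'b' -> b1
Encoded: y3d1o3k2b1


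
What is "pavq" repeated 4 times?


Input string: 'pavq'
Operation: repeat 4 times
Concatenation: 'pavq' + 'pavq' + 'pavq' + 'pavq'
Result: pavqpavqpavqpavq


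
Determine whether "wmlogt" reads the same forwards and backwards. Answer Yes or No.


Input string: 'wmlogt'
Reversed: 'tgolmw'
Compare pairs: s[0]='w' vs s[5]='t' (mismatch), s[1]='m' vs s[4]='g' (mismatch), s[2]='l' vs s[3]='o' (mismatch)
Palindrome: No


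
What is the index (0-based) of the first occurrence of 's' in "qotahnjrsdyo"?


Input string: 'qotahnjrsdyo'
Target: 's'
Scanning left to right: s[0]='q', s[1]='o', s[2]='t', s[3]='a', s[4]='h', s[5]='n', s[6]='j', s[7]='r', s[8]='s'
First match at index: 8


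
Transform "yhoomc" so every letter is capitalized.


Input string: 'yhoomc'
Operation: convert each letter to uppercase
Mapping: 'y'->'Y', 'h'->'H', 'o'->'O', 'o'->'O', 'm'->'M', 'c'->'C'
Result: YHOOMC


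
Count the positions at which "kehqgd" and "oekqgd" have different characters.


String 1: 'kehqgd'
String 2: 'oekqgd'
Compare each position: pos 0: 'k'!='o', pos 1: 'e'=='e', pos 2: 'h'!='k', pos 3: 'q'=='q', pos 4: 'g'=='g', pos 5: 'd'=='d'
Differing positions: 2
Hamming distance: 2


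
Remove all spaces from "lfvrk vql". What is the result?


Input string: 'lfvrk vql'
Operation: remove all spaces
Words: 'lfvrk', 'vql'
Join without spaces: lfvrkvql


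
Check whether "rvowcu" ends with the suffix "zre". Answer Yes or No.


Input string: 'rvowcu'
Suffix to check: 'zre'
Last 3 characters of input: 'wcu'
Match: False
Result: No


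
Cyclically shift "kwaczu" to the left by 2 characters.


Input: 'kwaczu', shift = 2
Operation: split at index 2 and swap parts
Front part s[0:2] = 'kw'
Back part s[2:] = 'aczu'
Rotated = back + front = 'aczu' + 'kw'
Result: aczukw


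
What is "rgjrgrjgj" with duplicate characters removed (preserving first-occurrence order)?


Input: 'rgjrgrjgj'
Operation: keep first occurrence of each character
Scan: s[0]='r' new -> keep; s[1]='g' new -> keep; s[2]='j' new -> keep; s[3]='r' seen -> skip; s[4]='g' seen -> skip; s[5]='r' seen -> skip; s[6]='j' seen -> skip; s[7]='g' seen -> skip; s[8]='j' seen -> skip
Result: rgj


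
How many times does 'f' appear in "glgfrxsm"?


Input string: 'glgfrxsm'
Target character: 'f'
Scan each position: s[3]='f'
Matches found at indices: 3
Total: 1


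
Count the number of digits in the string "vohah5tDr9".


Input string: 'vohah5tDr9'
Operation: count digit characters (0-9)
Scan: 'v', 'o', 'h', 'a', 'h', '5'(digit), 't', 'D', 'r', '9'(digit)
Digits found: 2
Result: 2


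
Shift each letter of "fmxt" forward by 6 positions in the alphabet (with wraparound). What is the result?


Input: 'fmxt', shift = 6
Operation: for each letter, (position + 6) mod 26
Mapping: 'f'(5+6=11)->'l', 'm'(12+6=18)->'s', 'x'(23+6=29, 29 mod 26=3)->'d', 't'(19+6=25)->'z'
Result: lsdz


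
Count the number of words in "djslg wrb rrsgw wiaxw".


Input string: 'djslg wrb rrsgw wiaxw'
Operation: split by spaces
Words found: 'djslg', 'wrb', 'rrsgw', 'wiaxw'
Word count: 4


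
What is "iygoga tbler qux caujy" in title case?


Input string: 'iygoga tbler qux caujy'
Operation: capitalize first letter of each word
Word transformations: 'iygoga'->'Iygoga', 'tbler'->'Tbler', 'qux'->'Qux', 'caujy'->'Caujy'
Result: Iygoga Tbler Qux Caujy


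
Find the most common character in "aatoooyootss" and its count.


Input: 'aatoooyootss'
Operation: tally each character
Counts: 'a':2, 'o':5, 's':2, 't':2, 'y':1
Maximum: 'o' appears 5 times


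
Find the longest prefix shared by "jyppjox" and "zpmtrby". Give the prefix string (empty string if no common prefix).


String 1: 'jyppjox'
String 2: 'zpmtrby'
Compare position by position:
pos 0: 'j' vs 'z' differ -> stop
Longest common prefix: "" (length 0)


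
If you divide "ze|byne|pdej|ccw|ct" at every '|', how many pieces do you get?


Input string: 'ze|byne|pdej|ccw|ct'
Delimiter: '|'
Split result: 'ze', 'byne', 'pdej', 'ccw', 'ct'
Number of parts: 5


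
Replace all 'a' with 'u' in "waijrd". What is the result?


Input string: 'waijrd'
Operation: replace 'a' with 'u'
Positions of 'a': 1
After replacement: wuijrd


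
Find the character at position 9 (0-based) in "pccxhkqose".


Input string: 'pccxhkqose'
Operation: get character at index 9
Index mapping: s[0]='p', s[1]='c', s[2]='c', s[3]='x', s[4]='h', s[5]='k', s[6]='q', s[7]='o', s[8]='s', s[9]='e'
Result: 'e'


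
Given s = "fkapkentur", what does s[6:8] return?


Input string: 'fkapkentur'
Operation: slice [6:8]
Extract characters: s[6]='n', s[7]='t'
Result: nt


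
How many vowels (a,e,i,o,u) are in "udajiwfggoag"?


Input string: 'udajiwfggoag'
Operation: count vowels (a, e, i, o, u)
Scan: s[0]='u' (vowel), s[1]='d', s[2]='a' (vowel), s[3]='j', s[4]='i' (vowel), s[5]='w', s[6]='f', s[7]='g', s[8]='g', s[9]='o' (vowel), s[10]='a' (vowel), s[11]='g'
Vowels found: 5
Result: 5


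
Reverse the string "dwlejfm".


Input string: 'dwlejfm'
Operation: reverse character order
Original order: 'd' -> 'w' -> 'l' -> 'e' -> 'j' -> 'f' -> 'm'
Reversed order: 'm' -> 'f' -> 'j' -> 'e' -> 'l' -> 'w' -> 'd'
Result: mfjelwd


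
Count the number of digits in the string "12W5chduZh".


Input string: '12W5chduZh'
Operation: count digit characters (0-9)
Scan: '1'(digit), '2'(digit), 'W', '5'(digit), 'c', 'h', 'd', 'u', 'Z', 'h'
Digits found: 3
Result: 3


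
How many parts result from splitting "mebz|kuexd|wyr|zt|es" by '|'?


Input string: 'mebz|kuexd|wyr|zt|es'
Delimiter: '|'
Split result: 'mebz', 'kuexd', 'wyr', 'zt', 'es'
Number of parts: 5


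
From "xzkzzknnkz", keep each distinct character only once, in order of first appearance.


Input: 'xzkzzknnkz'
Operation: keep first occurrence of each character
Scan: s[0]='x' new -> keep; s[1]='z' new -> keep; s[2]='k' new -> keep; s[3]='z' seen -> skip; s[4]='z' seen -> skip; s[5]='k' seen -> skip; s[6]='n' new -> keep; s[7]='n' seen -> skip; s[8]='k' seen -> skip; s[9]='z' seen -> skip
Result: xzkn


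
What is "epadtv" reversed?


Input string: 'epadtv'
Operation: reverse character order
Original order: 'e' -> 'p' -> 'a' -> 'd' -> 't' -> 'v'
Reversed order: 'v' -> 't' -> 'd' -> 'a' -> 'p' -> 'e'
Result: vtdape


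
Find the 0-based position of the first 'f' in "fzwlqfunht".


Input string: 'fzwlqfunht'
Target: 'f'
Scanning left to right: s[0]='f'
First match at index: 0


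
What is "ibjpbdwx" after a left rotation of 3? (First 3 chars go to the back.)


Input: 'ibjpbdwx', shift = 3
Operation: split at index 3 and swap parts
Front part s[0:3] = 'ibj'
Back part s[3:] = 'pbdwx'
Rotated = back + front = 'pbdwx' + 'ibj'
Result: pbdwxibj


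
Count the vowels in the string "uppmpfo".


Input string: 'uppmpfo'
Operation: count vowels (a, e, i, o, u)
Scan: s[0]='u' (vowel), s[1]='p', s[2]='p', s[3]='m', s[4]='p', s[5]='f', s[6]='o' (vowel)
Vowels found: 2
Result: 2


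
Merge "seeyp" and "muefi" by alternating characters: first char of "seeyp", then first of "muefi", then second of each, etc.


String 1: 'seeyp'
String 2: 'muefi'
Operation: alternate characters
Pairs: 's'+'m', 'e'+'u', 'e'+'e', 'y'+'f', 'p'+'i'
Result: smeueeyfpi


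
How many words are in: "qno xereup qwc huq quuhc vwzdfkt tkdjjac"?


Input string: 'qno xereup qwc huq quuhc vwzdfkt tkdjjac'
Operation: split by spaces
Words found: 'qno', 'xereup', 'qwc', 'huq', 'quuhc', 'vwzdfkt', 'tkdjjac'
Word count: 7


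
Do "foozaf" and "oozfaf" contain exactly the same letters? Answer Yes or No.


String 1: 'foozaf' -> sorted: 'affooz'
String 2: 'oozfaf' -> sorted: 'affooz'
Compare sorted forms: 'affooz' == 'affooz'
Anagram: Yes


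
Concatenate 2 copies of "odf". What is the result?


Input string: 'odf'
Operation: repeat 2 times
Concatenation: 'odf' + 'odf'
Result: odfodf


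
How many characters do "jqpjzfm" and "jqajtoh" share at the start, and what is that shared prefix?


String 1: 'jqpjzfm'
String 2: 'jqajtoh'
Compare position by position:
pos 0: 'j' vs 'j' match
pos 1: 'q' vs 'q' match
pos 2: 'p' vs 'a' differ -> stop
Longest common prefix: "jq" (length 2)


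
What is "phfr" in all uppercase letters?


Input string: 'phfr'
Operation: convert each letter to uppercase
Mapping: 'p'->'P', 'h'->'H', 'f'->'F', 'r'->'R'
Result: PHFR


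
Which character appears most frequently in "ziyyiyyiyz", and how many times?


Input: 'ziyyiyyiyz'
Operation: tally each character
Counts: 'i':3, 'y':5, 'z':2
Maximum: 'y' appears 5 times
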